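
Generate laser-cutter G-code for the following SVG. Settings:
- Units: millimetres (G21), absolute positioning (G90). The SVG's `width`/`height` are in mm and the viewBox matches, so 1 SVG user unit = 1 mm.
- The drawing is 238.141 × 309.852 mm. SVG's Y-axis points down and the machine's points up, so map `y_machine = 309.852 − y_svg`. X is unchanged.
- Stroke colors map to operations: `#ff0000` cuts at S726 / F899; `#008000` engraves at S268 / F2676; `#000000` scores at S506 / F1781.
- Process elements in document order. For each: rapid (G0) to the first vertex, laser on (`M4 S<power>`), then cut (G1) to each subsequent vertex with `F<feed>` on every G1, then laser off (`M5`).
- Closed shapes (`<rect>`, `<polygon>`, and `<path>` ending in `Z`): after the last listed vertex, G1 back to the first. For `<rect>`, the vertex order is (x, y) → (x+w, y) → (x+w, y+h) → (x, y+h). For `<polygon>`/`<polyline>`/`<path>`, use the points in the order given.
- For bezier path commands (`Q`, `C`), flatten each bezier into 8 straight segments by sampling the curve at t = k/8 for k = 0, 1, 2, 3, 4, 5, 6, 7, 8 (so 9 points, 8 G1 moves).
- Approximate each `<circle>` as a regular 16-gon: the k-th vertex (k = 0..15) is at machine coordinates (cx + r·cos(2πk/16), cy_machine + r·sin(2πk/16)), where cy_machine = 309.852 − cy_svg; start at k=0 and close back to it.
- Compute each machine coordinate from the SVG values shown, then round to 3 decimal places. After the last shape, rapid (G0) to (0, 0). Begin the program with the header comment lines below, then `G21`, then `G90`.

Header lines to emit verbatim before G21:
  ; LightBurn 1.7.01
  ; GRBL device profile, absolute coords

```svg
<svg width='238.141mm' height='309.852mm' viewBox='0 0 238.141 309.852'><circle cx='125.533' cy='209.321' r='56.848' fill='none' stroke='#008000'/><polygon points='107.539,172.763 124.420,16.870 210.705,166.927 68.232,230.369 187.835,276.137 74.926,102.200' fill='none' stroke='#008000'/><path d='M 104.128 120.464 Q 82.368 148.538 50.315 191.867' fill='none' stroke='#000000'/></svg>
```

1 u = 1 mm; y_m = 309.852 − y.

[1] `<circle>` circle, #008000→engrave S268 F2676: (182.381,100.531) → (178.054,122.286) → (165.731,140.729) → (147.288,153.052) → (125.533,157.379) → (103.778,153.052) → (85.335,140.729) → (73.012,122.286) → (68.685,100.531) → (73.012,78.776) → (85.335,60.333) → (103.778,48.010) → (125.533,43.683) → (147.288,48.010) → (165.731,60.333) → (178.054,78.776) → (182.381,100.531) (closed)

[2] `<polygon>` closed polygon, #008000→engrave S268 F2676: (107.539,137.089) → (124.420,292.982) → (210.705,142.925) → (68.232,79.483) → (187.835,33.715) → (74.926,207.652) → (107.539,137.089) (closed)

[3] `<path>` quadratic bezier, #000000→score S506 F1781: (104.128,189.388) → (98.527,182.131) → (92.605,174.398) → (86.361,166.187) → (79.795,157.500) → (72.907,148.337) → (65.698,138.696) → (58.167,128.579) → (50.315,117.985)

; LightBurn 1.7.01
; GRBL device profile, absolute coords
G21
G90
G0 X182.381 Y100.531
M4 S268
G1 X178.054 Y122.286 F2676
G1 X165.731 Y140.729 F2676
G1 X147.288 Y153.052 F2676
G1 X125.533 Y157.379 F2676
G1 X103.778 Y153.052 F2676
G1 X85.335 Y140.729 F2676
G1 X73.012 Y122.286 F2676
G1 X68.685 Y100.531 F2676
G1 X73.012 Y78.776 F2676
G1 X85.335 Y60.333 F2676
G1 X103.778 Y48.010 F2676
G1 X125.533 Y43.683 F2676
G1 X147.288 Y48.010 F2676
G1 X165.731 Y60.333 F2676
G1 X178.054 Y78.776 F2676
G1 X182.381 Y100.531 F2676
M5
G0 X107.539 Y137.089
M4 S268
G1 X124.420 Y292.982 F2676
G1 X210.705 Y142.925 F2676
G1 X68.232 Y79.483 F2676
G1 X187.835 Y33.715 F2676
G1 X74.926 Y207.652 F2676
G1 X107.539 Y137.089 F2676
M5
G0 X104.128 Y189.388
M4 S506
G1 X98.527 Y182.131 F1781
G1 X92.605 Y174.398 F1781
G1 X86.361 Y166.187 F1781
G1 X79.795 Y157.500 F1781
G1 X72.907 Y148.337 F1781
G1 X65.698 Y138.696 F1781
G1 X58.167 Y128.579 F1781
G1 X50.315 Y117.985 F1781
M5
G0 X0.000 Y0.000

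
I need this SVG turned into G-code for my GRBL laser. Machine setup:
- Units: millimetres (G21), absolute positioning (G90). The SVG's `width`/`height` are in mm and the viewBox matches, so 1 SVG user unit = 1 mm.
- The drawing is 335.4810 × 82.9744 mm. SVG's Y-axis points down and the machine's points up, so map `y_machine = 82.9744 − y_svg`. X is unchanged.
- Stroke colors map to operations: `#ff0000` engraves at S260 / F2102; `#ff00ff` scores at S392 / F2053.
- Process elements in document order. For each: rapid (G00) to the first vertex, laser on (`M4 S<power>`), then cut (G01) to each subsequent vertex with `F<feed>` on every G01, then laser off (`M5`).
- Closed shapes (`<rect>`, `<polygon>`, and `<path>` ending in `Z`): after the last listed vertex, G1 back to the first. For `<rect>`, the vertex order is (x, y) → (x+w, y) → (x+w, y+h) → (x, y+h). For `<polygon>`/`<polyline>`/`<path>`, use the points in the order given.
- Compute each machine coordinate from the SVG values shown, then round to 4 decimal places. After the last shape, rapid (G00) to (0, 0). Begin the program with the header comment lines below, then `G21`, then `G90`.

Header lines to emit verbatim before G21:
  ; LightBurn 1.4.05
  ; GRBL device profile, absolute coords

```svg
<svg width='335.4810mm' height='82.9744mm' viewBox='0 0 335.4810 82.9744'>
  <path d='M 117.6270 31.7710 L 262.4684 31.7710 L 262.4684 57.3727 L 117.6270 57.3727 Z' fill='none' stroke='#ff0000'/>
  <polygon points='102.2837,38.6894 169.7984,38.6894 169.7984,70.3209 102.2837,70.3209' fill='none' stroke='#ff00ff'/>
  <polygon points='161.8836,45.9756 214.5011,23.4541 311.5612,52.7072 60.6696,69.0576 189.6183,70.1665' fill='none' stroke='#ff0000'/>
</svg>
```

viewBox `0 0 335.4810 82.9744` with mm width/height → 1 unit = 1 mm. Flip: y_m = 82.9744 − y_svg.

**Shape 1** — `<path>` rectangle, stroke `#ff0000` → engrave (S260, F2102). Machine vertices: (117.6270,51.2034) → (262.4684,51.2034) → (262.4684,25.6017) → (117.6270,25.6017) → (117.6270,51.2034). Closed: final G1 returns to the first vertex.

**Shape 2** — `<polygon>` rectangle, stroke `#ff00ff` → score (S392, F2053). Machine vertices: (102.2837,44.2850) → (169.7984,44.2850) → (169.7984,12.6535) → (102.2837,12.6535) → (102.2837,44.2850). Closed: final G1 returns to the first vertex.

**Shape 3** — `<polygon>` closed polygon, stroke `#ff0000` → engrave (S260, F2102). Machine vertices: (161.8836,36.9988) → (214.5011,59.5203) → (311.5612,30.2672) → (60.6696,13.9168) → (189.6183,12.8079) → (161.8836,36.9988). Closed: final G1 returns to the first vertex.

; LightBurn 1.4.05
; GRBL device profile, absolute coords
G21
G90
G00 X117.6270 Y51.2034
M4 S260
G01 X262.4684 Y51.2034 F2102
G01 X262.4684 Y25.6017 F2102
G01 X117.6270 Y25.6017 F2102
G01 X117.6270 Y51.2034 F2102
M5
G00 X102.2837 Y44.2850
M4 S392
G01 X169.7984 Y44.2850 F2053
G01 X169.7984 Y12.6535 F2053
G01 X102.2837 Y12.6535 F2053
G01 X102.2837 Y44.2850 F2053
M5
G00 X161.8836 Y36.9988
M4 S260
G01 X214.5011 Y59.5203 F2102
G01 X311.5612 Y30.2672 F2102
G01 X60.6696 Y13.9168 F2102
G01 X189.6183 Y12.8079 F2102
G01 X161.8836 Y36.9988 F2102
M5
G00 X0.0000 Y0.0000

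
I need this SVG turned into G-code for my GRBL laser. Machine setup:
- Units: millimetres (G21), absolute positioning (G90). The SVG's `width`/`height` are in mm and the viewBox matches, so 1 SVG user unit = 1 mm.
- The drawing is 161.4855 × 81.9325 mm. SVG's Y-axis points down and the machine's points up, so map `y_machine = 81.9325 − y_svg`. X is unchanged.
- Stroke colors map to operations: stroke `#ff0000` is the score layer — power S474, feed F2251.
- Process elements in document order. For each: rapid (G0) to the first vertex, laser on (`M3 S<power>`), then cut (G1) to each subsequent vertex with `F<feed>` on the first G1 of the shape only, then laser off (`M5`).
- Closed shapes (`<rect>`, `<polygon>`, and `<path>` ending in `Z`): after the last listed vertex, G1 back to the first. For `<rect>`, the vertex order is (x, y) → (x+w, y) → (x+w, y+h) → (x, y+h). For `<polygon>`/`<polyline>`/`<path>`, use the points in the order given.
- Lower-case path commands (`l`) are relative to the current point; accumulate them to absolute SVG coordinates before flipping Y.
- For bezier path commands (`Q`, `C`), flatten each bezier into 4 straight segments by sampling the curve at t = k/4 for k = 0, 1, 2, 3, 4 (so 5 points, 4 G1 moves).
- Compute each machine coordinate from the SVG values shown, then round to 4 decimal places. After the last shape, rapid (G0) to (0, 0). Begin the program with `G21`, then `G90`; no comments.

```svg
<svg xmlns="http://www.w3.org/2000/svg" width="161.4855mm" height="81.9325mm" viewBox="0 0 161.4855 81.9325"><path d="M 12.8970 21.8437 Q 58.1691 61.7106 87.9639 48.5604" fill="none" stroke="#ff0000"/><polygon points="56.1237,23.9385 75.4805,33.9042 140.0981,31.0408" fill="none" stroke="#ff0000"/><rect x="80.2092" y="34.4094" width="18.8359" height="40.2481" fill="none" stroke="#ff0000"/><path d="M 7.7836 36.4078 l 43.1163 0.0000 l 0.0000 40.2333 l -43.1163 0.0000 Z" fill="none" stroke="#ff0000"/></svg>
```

1 u = 1 mm; y_m = 81.9325 − y.

[1] `<path>` quadratic bezier, #ff0000→score S474 F2251: (12.8970,60.0888) → (34.5657,43.4689) → (54.2998,33.4762) → (72.0992,30.1106) → (87.9639,33.3721)

[2] `<polygon>` closed polygon, #ff0000→score S474 F2251: (56.1237,57.9940) → (75.4805,48.0283) → (140.0981,50.8917) → (56.1237,57.9940) (closed)

[3] `<rect>` rectangle, #ff0000→score S474 F2251: (80.2092,47.5231) → (99.0451,47.5231) → (99.0451,7.2750) → (80.2092,7.2750) → (80.2092,47.5231) (closed)

[4] `<path>` rectangle, #ff0000→score S474 F2251: (7.7836,45.5247) → (50.8999,45.5247) → (50.8999,5.2914) → (7.7836,5.2914) → (7.7836,45.5247) (closed)

G21
G90
G0 X12.8970 Y60.0888
M3 S474
G1 X34.5657 Y43.4689 F2251
G1 X54.2998 Y33.4762
G1 X72.0992 Y30.1106
G1 X87.9639 Y33.3721
M5
G0 X56.1237 Y57.9940
M3 S474
G1 X75.4805 Y48.0283 F2251
G1 X140.0981 Y50.8917
G1 X56.1237 Y57.9940
M5
G0 X80.2092 Y47.5231
M3 S474
G1 X99.0451 Y47.5231 F2251
G1 X99.0451 Y7.2750
G1 X80.2092 Y7.2750
G1 X80.2092 Y47.5231
M5
G0 X7.7836 Y45.5247
M3 S474
G1 X50.8999 Y45.5247 F2251
G1 X50.8999 Y5.2914
G1 X7.7836 Y5.2914
G1 X7.7836 Y45.5247
M5
G0 X0.0000 Y0.0000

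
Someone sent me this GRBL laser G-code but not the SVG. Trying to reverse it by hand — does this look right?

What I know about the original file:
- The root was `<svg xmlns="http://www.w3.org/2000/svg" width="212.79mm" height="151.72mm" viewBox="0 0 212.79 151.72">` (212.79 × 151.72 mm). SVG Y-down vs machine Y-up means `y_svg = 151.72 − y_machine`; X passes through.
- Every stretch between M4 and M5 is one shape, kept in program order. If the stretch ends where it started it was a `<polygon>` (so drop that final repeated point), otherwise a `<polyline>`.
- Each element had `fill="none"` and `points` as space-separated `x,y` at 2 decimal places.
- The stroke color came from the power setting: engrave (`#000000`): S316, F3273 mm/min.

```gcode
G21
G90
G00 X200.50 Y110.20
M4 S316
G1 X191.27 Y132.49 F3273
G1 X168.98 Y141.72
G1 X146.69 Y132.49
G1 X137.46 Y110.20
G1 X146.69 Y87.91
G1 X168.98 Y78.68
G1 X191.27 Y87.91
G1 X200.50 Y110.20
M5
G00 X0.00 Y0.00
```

Machine Y-up, SVG Y-down with viewBox height 151.72, so y_svg = 151.72 − y_machine; X carries over. Every run uses S316, so all elements get stroke `#000000` (engrave).

Run 1: The run returns to its start, so emit a `<polygon>` with points (Y-flipped): 200.50,41.52 191.27,19.23 168.98,10.00 146.69,19.23 137.46,41.52 146.69,63.81 168.98,73.04 191.27,63.81.

<svg xmlns="http://www.w3.org/2000/svg" width="212.79mm" height="151.72mm" viewBox="0 0 212.79 151.72">
  <polygon points="200.50,41.52 191.27,19.23 168.98,10.00 146.69,19.23 137.46,41.52 146.69,63.81 168.98,73.04 191.27,63.81" fill="none" stroke="#000000"/>
</svg>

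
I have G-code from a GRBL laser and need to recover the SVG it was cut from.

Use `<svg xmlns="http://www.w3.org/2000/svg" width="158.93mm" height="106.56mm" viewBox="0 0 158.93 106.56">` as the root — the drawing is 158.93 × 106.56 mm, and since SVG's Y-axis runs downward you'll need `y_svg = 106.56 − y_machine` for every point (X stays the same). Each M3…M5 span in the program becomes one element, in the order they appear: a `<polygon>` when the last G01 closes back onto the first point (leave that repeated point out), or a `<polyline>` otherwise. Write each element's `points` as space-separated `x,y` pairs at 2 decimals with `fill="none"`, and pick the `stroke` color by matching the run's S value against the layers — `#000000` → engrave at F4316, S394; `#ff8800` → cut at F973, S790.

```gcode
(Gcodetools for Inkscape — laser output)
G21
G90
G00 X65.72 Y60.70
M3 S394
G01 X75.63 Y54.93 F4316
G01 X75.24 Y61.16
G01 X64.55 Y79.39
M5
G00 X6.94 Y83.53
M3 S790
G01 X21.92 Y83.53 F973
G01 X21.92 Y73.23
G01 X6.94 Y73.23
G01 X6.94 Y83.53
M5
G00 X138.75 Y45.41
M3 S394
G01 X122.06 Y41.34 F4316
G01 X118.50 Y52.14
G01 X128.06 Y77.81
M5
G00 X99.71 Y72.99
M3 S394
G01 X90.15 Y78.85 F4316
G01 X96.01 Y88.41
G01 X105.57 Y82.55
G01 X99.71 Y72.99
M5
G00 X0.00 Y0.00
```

Machine Y-up, SVG Y-down with viewBox height 106.56, so y_svg = 106.56 − y_machine; X carries over.

Run 1: S394 ⇒ engrave layer `#000000`. The run is open, so emit a `<polyline>` with points (Y-flipped): 65.72,45.86 75.63,51.63 75.24,45.40 64.55,27.17.

Run 2: power S790 maps to stroke `#ff8800` (cut). The run returns to its start, so emit a `<polygon>` with points (Y-flipped): 6.94,23.03 21.92,23.03 21.92,33.33 6.94,33.33.

Run 3: S394 ⇒ engrave layer `#000000`. The run is open, so emit a `<polyline>` with points (Y-flipped): 138.75,61.15 122.06,65.22 118.50,54.42 128.06,28.75.

Run 4: the run's S394 means `#000000` (engrave). The run returns to its start, so emit a `<polygon>` with points (Y-flipped): 99.71,33.57 90.15,27.71 96.01,18.15 105.57,24.01.

<svg xmlns="http://www.w3.org/2000/svg" width="158.93mm" height="106.56mm" viewBox="0 0 158.93 106.56">
  <polyline points="65.72,45.86 75.63,51.63 75.24,45.40 64.55,27.17" fill="none" stroke="#000000"/>
  <polygon points="6.94,23.03 21.92,23.03 21.92,33.33 6.94,33.33" fill="none" stroke="#ff8800"/>
  <polyline points="138.75,61.15 122.06,65.22 118.50,54.42 128.06,28.75" fill="none" stroke="#000000"/>
  <polygon points="99.71,33.57 90.15,27.71 96.01,18.15 105.57,24.01" fill="none" stroke="#000000"/>
</svg>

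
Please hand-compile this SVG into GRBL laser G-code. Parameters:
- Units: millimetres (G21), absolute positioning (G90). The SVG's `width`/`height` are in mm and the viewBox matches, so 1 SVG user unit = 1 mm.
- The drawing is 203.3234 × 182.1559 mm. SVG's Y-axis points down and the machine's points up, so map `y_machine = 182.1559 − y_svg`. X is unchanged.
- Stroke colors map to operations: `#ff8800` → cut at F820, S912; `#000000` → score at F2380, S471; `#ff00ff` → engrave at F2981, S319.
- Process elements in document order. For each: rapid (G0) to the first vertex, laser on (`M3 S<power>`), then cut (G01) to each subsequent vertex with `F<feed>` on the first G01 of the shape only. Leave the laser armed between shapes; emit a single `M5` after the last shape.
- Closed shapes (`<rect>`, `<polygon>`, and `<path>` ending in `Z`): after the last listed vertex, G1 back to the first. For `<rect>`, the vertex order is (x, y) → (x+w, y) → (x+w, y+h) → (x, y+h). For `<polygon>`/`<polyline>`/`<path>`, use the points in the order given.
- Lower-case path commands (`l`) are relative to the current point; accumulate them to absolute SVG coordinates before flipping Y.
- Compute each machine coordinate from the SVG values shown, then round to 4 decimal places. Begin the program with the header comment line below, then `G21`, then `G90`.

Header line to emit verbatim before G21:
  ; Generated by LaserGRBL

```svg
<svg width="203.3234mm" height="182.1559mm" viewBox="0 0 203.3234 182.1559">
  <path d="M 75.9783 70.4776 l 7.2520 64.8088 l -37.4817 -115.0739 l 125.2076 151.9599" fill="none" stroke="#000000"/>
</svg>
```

; Generated by LaserGRBL
G21
G90
G0 X75.9783 Y111.6783
M3 S471
G01 X83.2303 Y46.8695 F2380
G01 X45.7486 Y161.9434
G01 X170.9562 Y9.9835
M5

viewBox `0 0 203.3234 182.1559` with mm width/height → 1 unit = 1 mm. Flip: y_m = 182.1559 − y_svg.

**Shape 1** — `<path>` open polyline, stroke `#000000` → score (S471, F2380). Machine vertices: (75.9783,111.6783) → (83.2303,46.8695) → (45.7486,161.9434) → (170.9562,9.9835). Open path.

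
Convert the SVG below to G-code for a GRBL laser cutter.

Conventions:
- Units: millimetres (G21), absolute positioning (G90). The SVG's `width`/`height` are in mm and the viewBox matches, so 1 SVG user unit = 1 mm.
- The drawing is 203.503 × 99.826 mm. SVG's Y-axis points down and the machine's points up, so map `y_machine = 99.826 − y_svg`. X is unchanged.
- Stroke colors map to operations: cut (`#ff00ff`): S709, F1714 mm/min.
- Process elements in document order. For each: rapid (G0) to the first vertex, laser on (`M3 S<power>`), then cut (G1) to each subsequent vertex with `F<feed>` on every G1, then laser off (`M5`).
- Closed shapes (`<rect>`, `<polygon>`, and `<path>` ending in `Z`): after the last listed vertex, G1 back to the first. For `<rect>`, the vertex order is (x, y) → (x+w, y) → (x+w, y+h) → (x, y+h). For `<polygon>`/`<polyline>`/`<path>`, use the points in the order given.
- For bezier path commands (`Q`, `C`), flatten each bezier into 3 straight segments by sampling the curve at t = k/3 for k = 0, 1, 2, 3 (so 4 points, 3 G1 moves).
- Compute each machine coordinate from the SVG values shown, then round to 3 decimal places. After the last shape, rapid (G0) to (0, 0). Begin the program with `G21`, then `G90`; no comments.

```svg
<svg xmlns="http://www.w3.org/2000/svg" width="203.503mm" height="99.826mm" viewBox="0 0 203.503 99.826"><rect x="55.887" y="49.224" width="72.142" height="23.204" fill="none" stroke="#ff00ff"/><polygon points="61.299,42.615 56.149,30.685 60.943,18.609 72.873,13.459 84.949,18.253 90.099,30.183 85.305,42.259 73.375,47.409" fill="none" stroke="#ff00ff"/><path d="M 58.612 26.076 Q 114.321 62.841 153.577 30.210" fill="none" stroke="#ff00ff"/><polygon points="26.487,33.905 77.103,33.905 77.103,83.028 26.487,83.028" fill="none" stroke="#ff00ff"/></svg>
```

viewBox `0 0 203.503 99.826` with mm width/height → 1 unit = 1 mm. Flip: y_m = 99.826 − y_svg.

**Shape 1** — `<rect>` rectangle, stroke `#ff00ff` → cut (S709, F1714). Machine vertices: (55.887,50.602) → (128.029,50.602) → (128.029,27.398) → (55.887,27.398) → (55.887,50.602). Closed: final G1 returns to the first vertex.

**Shape 2** — `<polygon>` regular polygon, stroke `#ff00ff` → cut (S709, F1714). Machine vertices: (61.299,57.211) → (56.149,69.141) → (60.943,81.217) → (72.873,86.367) → (84.949,81.573) → (90.099,69.643) → (85.305,57.567) → (73.375,52.417) → (61.299,57.211). Closed: final G1 returns to the first vertex.

**Shape 3** — `<path>` quadratic bezier, stroke `#ff00ff` → cut (S709, F1714). Control points (SVG): P0=(58.612,26.076), P1=(114.321,62.841), P2=(153.577,30.210); sampled at t=k/3. Machine vertices: (58.612,73.750) → (93.923,56.951) → (125.578,55.573) → (153.577,69.616). Open path.

**Shape 4** — `<polygon>` rectangle, stroke `#ff00ff` → cut (S709, F1714). Machine vertices: (26.487,65.921) → (77.103,65.921) → (77.103,16.798) → (26.487,16.798) → (26.487,65.921). Closed: final G1 returns to the first vertex.

G21
G90
G0 X55.887 Y50.602
M3 S709
G1 X128.029 Y50.602 F1714
G1 X128.029 Y27.398 F1714
G1 X55.887 Y27.398 F1714
G1 X55.887 Y50.602 F1714
M5
G0 X61.299 Y57.211
M3 S709
G1 X56.149 Y69.141 F1714
G1 X60.943 Y81.217 F1714
G1 X72.873 Y86.367 F1714
G1 X84.949 Y81.573 F1714
G1 X90.099 Y69.643 F1714
G1 X85.305 Y57.567 F1714
G1 X73.375 Y52.417 F1714
G1 X61.299 Y57.211 F1714
M5
G0 X58.612 Y73.750
M3 S709
G1 X93.923 Y56.951 F1714
G1 X125.578 Y55.573 F1714
G1 X153.577 Y69.616 F1714
M5
G0 X26.487 Y65.921
M3 S709
G1 X77.103 Y65.921 F1714
G1 X77.103 Y16.798 F1714
G1 X26.487 Y16.798 F1714
G1 X26.487 Y65.921 F1714
M5
G0 X0.000 Y0.000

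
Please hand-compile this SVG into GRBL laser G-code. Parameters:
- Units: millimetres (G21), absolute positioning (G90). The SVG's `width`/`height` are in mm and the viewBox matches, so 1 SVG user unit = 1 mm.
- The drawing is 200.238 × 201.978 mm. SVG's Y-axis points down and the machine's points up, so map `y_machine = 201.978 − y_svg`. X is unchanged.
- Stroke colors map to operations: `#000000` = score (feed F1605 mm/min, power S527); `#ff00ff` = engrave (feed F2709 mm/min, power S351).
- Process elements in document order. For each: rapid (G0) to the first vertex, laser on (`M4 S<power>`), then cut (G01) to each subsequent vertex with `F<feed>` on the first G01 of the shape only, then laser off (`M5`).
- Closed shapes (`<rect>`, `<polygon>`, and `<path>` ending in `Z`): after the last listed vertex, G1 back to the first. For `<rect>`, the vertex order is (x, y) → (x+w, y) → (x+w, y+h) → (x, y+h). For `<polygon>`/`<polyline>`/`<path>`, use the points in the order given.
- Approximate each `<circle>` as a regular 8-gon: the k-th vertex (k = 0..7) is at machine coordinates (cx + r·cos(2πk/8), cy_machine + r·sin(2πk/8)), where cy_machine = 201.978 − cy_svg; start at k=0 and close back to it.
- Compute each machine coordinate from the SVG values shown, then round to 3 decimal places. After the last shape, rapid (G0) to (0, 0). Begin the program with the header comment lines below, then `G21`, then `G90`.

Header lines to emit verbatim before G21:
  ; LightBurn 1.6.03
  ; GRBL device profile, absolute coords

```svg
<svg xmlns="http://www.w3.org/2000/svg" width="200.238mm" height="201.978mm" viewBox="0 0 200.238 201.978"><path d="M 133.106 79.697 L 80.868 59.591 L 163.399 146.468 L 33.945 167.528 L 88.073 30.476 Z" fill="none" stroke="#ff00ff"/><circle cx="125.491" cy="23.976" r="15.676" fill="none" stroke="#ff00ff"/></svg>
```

viewBox `0 0 200.238 201.978` with mm width/height → 1 unit = 1 mm. Flip: y_m = 201.978 − y_svg.

**Shape 1** — `<path>` closed polygon, stroke `#ff00ff` → engrave (S351, F2709). Machine vertices: (133.106,122.281) → (80.868,142.387) → (163.399,55.510) → (33.945,34.450) → (88.073,171.502) → (133.106,122.281). Closed: final G1 returns to the first vertex.

**Shape 2** — `<circle>` circle, stroke `#ff00ff` → engrave (S351, F2709). Machine vertices: (141.167,178.002) → (136.576,189.087) → (125.491,193.678) → (114.406,189.087) → (109.815,178.002) → (114.406,166.917) → (125.491,162.326) → (136.576,166.917) → (141.167,178.002). Closed: final G1 returns to the first vertex.

; LightBurn 1.6.03
; GRBL device profile, absolute coords
G21
G90
G0 X133.106 Y122.281
M4 S351
G01 X80.868 Y142.387 F2709
G01 X163.399 Y55.510
G01 X33.945 Y34.450
G01 X88.073 Y171.502
G01 X133.106 Y122.281
M5
G0 X141.167 Y178.002
M4 S351
G01 X136.576 Y189.087 F2709
G01 X125.491 Y193.678
G01 X114.406 Y189.087
G01 X109.815 Y178.002
G01 X114.406 Y166.917
G01 X125.491 Y162.326
G01 X136.576 Y166.917
G01 X141.167 Y178.002
M5
G0 X0.000 Y0.000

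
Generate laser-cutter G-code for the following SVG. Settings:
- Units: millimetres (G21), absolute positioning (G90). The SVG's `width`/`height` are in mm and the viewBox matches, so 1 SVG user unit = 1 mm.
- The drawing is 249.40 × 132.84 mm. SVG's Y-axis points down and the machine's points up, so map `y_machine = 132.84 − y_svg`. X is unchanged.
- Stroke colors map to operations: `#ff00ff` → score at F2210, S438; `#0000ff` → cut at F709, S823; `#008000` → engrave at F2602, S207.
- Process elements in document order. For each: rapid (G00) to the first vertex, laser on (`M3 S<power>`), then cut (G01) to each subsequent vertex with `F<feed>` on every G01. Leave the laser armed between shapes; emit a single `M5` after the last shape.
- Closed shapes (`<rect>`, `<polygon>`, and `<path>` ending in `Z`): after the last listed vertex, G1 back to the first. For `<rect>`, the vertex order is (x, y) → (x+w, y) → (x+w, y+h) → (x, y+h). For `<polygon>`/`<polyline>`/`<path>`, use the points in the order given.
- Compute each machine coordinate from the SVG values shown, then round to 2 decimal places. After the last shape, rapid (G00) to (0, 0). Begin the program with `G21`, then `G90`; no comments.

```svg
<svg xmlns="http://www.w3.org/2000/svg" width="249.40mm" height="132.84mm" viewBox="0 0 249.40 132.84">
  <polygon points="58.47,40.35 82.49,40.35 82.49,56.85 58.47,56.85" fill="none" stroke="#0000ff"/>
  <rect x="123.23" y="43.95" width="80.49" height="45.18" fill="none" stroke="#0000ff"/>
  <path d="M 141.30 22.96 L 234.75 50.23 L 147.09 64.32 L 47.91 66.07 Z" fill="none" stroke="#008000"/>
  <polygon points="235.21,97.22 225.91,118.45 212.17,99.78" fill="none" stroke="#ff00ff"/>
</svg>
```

G21
G90
G00 X58.47 Y92.49
M3 S823
G01 X82.49 Y92.49 F709
G01 X82.49 Y75.99 F709
G01 X58.47 Y75.99 F709
G01 X58.47 Y92.49 F709
G00 X123.23 Y88.89
M3 S823
G01 X203.72 Y88.89 F709
G01 X203.72 Y43.71 F709
G01 X123.23 Y43.71 F709
G01 X123.23 Y88.89 F709
G00 X141.30 Y109.88
M3 S207
G01 X234.75 Y82.61 F2602
G01 X147.09 Y68.52 F2602
G01 X47.91 Y66.77 F2602
G01 X141.30 Y109.88 F2602
G00 X235.21 Y35.62
M3 S438
G01 X225.91 Y14.39 F2210
G01 X212.17 Y33.06 F2210
G01 X235.21 Y35.62 F2210
M5
G00 X0.00 Y0.00

viewBox `0 0 249.40 132.84` with mm width/height → 1 unit = 1 mm. Flip: y_m = 132.84 − y_svg.

**Shape 1** — `<polygon>` rectangle, stroke `#0000ff` → cut (S823, F709). Machine vertices: (58.47,92.49) → (82.49,92.49) → (82.49,75.99) → (58.47,75.99) → (58.47,92.49). Closed: final G1 returns to the first vertex.

**Shape 2** — `<rect>` rectangle, stroke `#0000ff` → cut (S823, F709). Machine vertices: (123.23,88.89) → (203.72,88.89) → (203.72,43.71) → (123.23,43.71) → (123.23,88.89). Closed: final G1 returns to the first vertex.

**Shape 3** — `<path>` closed polygon, stroke `#008000` → engrave (S207, F2602). Machine vertices: (141.30,109.88) → (234.75,82.61) → (147.09,68.52) → (47.91,66.77) → (141.30,109.88). Closed: final G1 returns to the first vertex.

**Shape 4** — `<polygon>` regular polygon, stroke `#ff00ff` → score (S438, F2210). Machine vertices: (235.21,35.62) → (225.91,14.39) → (212.17,33.06) → (235.21,35.62). Closed: final G1 returns to the first vertex.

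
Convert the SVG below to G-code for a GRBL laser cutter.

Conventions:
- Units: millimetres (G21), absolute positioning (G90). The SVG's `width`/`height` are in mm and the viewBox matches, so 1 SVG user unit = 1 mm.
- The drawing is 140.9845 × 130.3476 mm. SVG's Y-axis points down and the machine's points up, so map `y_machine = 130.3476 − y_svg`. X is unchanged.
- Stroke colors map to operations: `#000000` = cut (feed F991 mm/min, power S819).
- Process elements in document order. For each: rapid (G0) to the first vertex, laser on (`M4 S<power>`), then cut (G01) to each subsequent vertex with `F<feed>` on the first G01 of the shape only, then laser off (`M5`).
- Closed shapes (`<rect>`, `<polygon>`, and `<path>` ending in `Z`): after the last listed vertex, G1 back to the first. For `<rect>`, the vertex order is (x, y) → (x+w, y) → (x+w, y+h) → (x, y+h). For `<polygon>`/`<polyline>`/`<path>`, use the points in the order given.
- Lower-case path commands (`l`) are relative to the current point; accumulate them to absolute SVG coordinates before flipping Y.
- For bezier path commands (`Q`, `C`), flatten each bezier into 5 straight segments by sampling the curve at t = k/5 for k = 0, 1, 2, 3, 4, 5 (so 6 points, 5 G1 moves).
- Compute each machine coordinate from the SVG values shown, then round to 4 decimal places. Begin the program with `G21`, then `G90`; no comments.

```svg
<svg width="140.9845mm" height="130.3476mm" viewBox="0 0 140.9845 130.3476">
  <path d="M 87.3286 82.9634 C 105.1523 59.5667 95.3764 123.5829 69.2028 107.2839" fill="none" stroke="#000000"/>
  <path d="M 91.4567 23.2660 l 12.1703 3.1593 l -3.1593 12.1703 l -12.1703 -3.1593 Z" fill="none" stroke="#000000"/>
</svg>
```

Since the viewBox matches the mm dimensions, user units are millimetres directly. The only transform is the Y-flip y_m = 130.3476 − y_svg.

Shape 1 is a cubic bezier drawn with `<path>`. Its stroke #000000 means cut at S819, F991. After flipping Y the toolpath is (87.3286,47.3842) → (94.8005,52.2745) → (96.1862,44.2366) → (92.0233,31.3216) → (82.8496,21.5803) → (69.2028,23.0637).

Shape 2 is a regular polygon drawn with `<path>`. Its stroke #000000 means cut at S819, F991. After flipping Y the toolpath is (91.4567,107.0816) → (103.6270,103.9223) → (100.4677,91.7520) → (88.2974,94.9113) → (91.4567,107.0816), returning to the start.

G21
G90
G0 X87.3286 Y47.3842
M4 S819
G01 X94.8005 Y52.2745 F991
G01 X96.1862 Y44.2366
G01 X92.0233 Y31.3216
G01 X82.8496 Y21.5803
G01 X69.2028 Y23.0637
M5
G0 X91.4567 Y107.0816
M4 S819
G01 X103.6270 Y103.9223 F991
G01 X100.4677 Y91.7520
G01 X88.2974 Y94.9113
G01 X91.4567 Y107.0816
M5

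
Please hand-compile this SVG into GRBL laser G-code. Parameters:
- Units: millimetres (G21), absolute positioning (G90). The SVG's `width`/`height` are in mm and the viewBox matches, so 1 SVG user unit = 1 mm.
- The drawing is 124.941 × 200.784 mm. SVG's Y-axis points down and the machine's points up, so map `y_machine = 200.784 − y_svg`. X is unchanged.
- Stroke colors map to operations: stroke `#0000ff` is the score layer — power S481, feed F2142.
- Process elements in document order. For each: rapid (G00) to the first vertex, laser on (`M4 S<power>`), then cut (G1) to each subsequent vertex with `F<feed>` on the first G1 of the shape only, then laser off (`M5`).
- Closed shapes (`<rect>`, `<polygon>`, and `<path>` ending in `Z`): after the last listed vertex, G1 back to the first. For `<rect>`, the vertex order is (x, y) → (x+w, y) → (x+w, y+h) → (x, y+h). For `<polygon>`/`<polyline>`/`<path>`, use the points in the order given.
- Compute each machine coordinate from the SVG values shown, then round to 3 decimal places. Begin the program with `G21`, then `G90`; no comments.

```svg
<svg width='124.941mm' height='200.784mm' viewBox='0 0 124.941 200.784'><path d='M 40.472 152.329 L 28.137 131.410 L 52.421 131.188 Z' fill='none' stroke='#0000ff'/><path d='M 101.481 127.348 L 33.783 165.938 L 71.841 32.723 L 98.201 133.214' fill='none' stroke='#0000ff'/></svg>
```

viewBox `0 0 124.941 200.784` with mm width/height → 1 unit = 1 mm. Flip: y_m = 200.784 − y_svg.

**Shape 1** — `<path>` regular polygon, stroke `#0000ff` → score (S481, F2142). Machine vertices: (40.472,48.455) → (28.137,69.374) → (52.421,69.596) → (40.472,48.455). Closed: final G1 returns to the first vertex.

**Shape 2** — `<path>` open polyline, stroke `#0000ff` → score (S481, F2142). Machine vertices: (101.481,73.436) → (33.783,34.846) → (71.841,168.061) → (98.201,67.570). Open path.

G21
G90
G00 X40.472 Y48.455
M4 S481
G1 X28.137 Y69.374 F2142
G1 X52.421 Y69.596
G1 X40.472 Y48.455
M5
G00 X101.481 Y73.436
M4 S481
G1 X33.783 Y34.846 F2142
G1 X71.841 Y168.061
G1 X98.201 Y67.570
M5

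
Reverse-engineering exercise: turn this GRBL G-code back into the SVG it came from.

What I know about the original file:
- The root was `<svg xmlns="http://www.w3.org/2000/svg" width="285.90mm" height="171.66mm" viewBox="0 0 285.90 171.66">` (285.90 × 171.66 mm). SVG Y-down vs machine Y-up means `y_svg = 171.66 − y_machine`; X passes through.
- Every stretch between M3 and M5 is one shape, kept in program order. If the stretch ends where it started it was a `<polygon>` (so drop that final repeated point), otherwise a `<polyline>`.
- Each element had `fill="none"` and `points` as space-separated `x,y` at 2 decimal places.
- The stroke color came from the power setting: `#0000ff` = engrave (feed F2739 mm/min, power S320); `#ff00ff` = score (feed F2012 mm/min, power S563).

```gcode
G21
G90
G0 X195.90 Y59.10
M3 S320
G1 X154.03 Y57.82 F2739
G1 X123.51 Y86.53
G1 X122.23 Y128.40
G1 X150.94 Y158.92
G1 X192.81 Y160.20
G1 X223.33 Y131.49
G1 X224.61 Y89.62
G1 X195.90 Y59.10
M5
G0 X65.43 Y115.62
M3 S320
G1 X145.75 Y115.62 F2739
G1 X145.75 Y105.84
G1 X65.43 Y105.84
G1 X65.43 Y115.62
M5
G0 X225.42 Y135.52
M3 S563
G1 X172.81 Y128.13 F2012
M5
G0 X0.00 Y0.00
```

<svg xmlns="http://www.w3.org/2000/svg" width="285.90mm" height="171.66mm" viewBox="0 0 285.90 171.66">
  <polygon points="195.90,112.56 154.03,113.84 123.51,85.13 122.23,43.26 150.94,12.74 192.81,11.46 223.33,40.17 224.61,82.04" fill="none" stroke="#0000ff"/>
  <polygon points="65.43,56.04 145.75,56.04 145.75,65.82 65.43,65.82" fill="none" stroke="#0000ff"/>
  <polyline points="225.42,36.14 172.81,43.53" fill="none" stroke="#ff00ff"/>
</svg>

Machine Y-up, SVG Y-down with viewBox height 171.66, so y_svg = 171.66 − y_machine; X carries over.

Run 1: the run's S320 means `#0000ff` (engrave). The run returns to its start, so emit a `<polygon>` with points (Y-flipped): 195.90,112.56 154.03,113.84 123.51,85.13 122.23,43.26 150.94,12.74 192.81,11.46 223.33,40.17 224.61,82.04.

Run 2: the run's S320 means `#0000ff` (engrave). The run returns to its start, so emit a `<polygon>` with points (Y-flipped): 65.43,56.04 145.75,56.04 145.75,65.82 65.43,65.82.

Run 3: S563 ⇒ score layer `#ff00ff`. The run is open, so emit a `<polyline>` with points (Y-flipped): 225.42,36.14 172.81,43.53.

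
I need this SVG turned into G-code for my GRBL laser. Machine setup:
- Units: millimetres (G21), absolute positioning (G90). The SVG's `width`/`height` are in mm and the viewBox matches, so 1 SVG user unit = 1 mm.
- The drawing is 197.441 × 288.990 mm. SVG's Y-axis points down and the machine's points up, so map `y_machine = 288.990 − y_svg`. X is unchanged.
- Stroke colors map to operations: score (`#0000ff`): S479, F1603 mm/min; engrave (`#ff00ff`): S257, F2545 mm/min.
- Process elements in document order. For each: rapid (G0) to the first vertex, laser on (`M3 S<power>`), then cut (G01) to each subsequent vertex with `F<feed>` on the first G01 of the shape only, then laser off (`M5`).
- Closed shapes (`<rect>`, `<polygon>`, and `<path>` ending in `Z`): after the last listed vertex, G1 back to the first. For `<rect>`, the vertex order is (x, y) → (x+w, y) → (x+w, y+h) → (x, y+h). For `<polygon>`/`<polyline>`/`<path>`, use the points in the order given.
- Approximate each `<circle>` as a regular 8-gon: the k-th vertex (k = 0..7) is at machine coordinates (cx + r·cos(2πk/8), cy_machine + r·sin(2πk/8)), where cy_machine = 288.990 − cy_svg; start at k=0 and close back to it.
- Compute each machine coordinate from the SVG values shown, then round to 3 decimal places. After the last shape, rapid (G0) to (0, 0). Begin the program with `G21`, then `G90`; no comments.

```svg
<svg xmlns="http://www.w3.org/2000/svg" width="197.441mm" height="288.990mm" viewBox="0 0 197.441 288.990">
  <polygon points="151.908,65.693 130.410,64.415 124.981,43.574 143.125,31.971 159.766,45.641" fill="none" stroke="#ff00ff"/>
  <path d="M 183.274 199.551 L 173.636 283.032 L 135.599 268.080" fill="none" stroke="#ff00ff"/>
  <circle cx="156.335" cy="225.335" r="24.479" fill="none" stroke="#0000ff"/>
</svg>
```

G21
G90
G0 X151.908 Y223.297
M3 S257
G01 X130.410 Y224.575 F2545
G01 X124.981 Y245.416
G01 X143.125 Y257.019
G01 X159.766 Y243.349
G01 X151.908 Y223.297
M5
G0 X183.274 Y89.439
M3 S257
G01 X173.636 Y5.958 F2545
G01 X135.599 Y20.910
M5
G0 X180.814 Y63.655
M3 S479
G01 X173.644 Y80.964 F1603
G01 X156.335 Y88.134
G01 X139.026 Y80.964
G01 X131.856 Y63.655
G01 X139.026 Y46.346
G01 X156.335 Y39.176
G01 X173.644 Y46.346
G01 X180.814 Y63.655
M5
G0 X0.000 Y0.000

1 u = 1 mm; y_m = 288.990 − y.

[1] `<polygon>` regular polygon, #ff00ff→engrave S257 F2545: (151.908,223.297) → (130.410,224.575) → (124.981,245.416) → (143.125,257.019) → (159.766,243.349) → (151.908,223.297) (closed)

[2] `<path>` open polyline, #ff00ff→engrave S257 F2545: (183.274,89.439) → (173.636,5.958) → (135.599,20.910)

[3] `<circle>` circle, #0000ff→score S479 F1603: (180.814,63.655) → (173.644,80.964) → (156.335,88.134) → (139.026,80.964) → (131.856,63.655) → (139.026,46.346) → (156.335,39.176) → (173.644,46.346) → (180.814,63.655) (closed)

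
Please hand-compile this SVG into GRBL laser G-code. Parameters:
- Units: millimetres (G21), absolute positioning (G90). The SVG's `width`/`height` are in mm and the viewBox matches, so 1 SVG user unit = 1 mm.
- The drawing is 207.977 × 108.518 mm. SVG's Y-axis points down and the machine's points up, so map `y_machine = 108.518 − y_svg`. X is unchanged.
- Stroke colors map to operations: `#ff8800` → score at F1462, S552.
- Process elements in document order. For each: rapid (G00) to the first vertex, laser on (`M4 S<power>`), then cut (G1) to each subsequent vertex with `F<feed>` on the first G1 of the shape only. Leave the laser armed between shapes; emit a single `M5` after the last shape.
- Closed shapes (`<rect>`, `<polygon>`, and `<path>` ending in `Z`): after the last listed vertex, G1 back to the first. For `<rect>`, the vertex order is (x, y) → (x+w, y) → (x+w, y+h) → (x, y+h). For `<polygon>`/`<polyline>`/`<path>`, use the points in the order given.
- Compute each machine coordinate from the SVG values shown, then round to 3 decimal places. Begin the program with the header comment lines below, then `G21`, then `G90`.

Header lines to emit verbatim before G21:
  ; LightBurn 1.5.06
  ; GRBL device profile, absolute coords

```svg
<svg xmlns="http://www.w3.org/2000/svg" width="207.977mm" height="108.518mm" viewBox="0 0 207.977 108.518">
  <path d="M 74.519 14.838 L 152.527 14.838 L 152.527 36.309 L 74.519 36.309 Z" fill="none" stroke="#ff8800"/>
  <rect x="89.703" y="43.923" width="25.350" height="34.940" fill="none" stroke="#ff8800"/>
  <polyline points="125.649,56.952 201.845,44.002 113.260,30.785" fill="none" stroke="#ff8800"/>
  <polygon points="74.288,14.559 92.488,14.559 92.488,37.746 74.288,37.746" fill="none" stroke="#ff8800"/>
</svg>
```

1 u = 1 mm; y_m = 108.518 − y.

[1] `<path>` rectangle, #ff8800→score S552 F1462: (74.519,93.680) → (152.527,93.680) → (152.527,72.209) → (74.519,72.209) → (74.519,93.680) (closed)

[2] `<rect>` rectangle, #ff8800→score S552 F1462: (89.703,64.595) → (115.053,64.595) → (115.053,29.655) → (89.703,29.655) → (89.703,64.595) (closed)

[3] `<polyline>` open polyline, #ff8800→score S552 F1462: (125.649,51.566) → (201.845,64.516) → (113.260,77.733)

[4] `<polygon>` rectangle, #ff8800→score S552 F1462: (74.288,93.959) → (92.488,93.959) → (92.488,70.772) → (74.288,70.772) → (74.288,93.959) (closed)

; LightBurn 1.5.06
; GRBL device profile, absolute coords
G21
G90
G00 X74.519 Y93.680
M4 S552
G1 X152.527 Y93.680 F1462
G1 X152.527 Y72.209
G1 X74.519 Y72.209
G1 X74.519 Y93.680
G00 X89.703 Y64.595
M4 S552
G1 X115.053 Y64.595 F1462
G1 X115.053 Y29.655
G1 X89.703 Y29.655
G1 X89.703 Y64.595
G00 X125.649 Y51.566
M4 S552
G1 X201.845 Y64.516 F1462
G1 X113.260 Y77.733
G00 X74.288 Y93.959
M4 S552
G1 X92.488 Y93.959 F1462
G1 X92.488 Y70.772
G1 X74.288 Y70.772
G1 X74.288 Y93.959
M5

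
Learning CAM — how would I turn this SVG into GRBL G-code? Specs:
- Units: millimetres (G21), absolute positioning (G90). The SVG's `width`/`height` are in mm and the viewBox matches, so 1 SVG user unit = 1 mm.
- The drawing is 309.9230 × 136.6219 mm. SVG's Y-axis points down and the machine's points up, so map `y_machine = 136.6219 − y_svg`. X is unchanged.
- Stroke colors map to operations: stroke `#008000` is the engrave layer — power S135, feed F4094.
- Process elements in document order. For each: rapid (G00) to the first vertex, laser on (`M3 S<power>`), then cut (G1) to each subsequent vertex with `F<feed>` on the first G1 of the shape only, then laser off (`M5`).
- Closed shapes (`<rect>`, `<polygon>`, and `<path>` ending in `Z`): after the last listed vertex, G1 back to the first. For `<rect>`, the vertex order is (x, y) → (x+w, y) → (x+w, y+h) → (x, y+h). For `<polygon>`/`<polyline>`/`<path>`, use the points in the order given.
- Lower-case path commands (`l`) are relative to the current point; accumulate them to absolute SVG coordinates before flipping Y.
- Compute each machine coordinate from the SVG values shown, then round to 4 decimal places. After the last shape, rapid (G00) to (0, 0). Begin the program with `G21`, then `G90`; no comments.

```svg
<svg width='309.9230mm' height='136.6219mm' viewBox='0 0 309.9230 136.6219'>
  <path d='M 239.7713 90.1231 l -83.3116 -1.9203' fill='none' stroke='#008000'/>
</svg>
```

G21
G90
G00 X239.7713 Y46.4988
M3 S135
G1 X156.4597 Y48.4191 F4094
M5
G00 X0.0000 Y0.0000

1 u = 1 mm; y_m = 136.6219 − y.

[1] `<path>` line segment, #008000→engrave S135 F4094: (239.7713,46.4988) → (156.4597,48.4191)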